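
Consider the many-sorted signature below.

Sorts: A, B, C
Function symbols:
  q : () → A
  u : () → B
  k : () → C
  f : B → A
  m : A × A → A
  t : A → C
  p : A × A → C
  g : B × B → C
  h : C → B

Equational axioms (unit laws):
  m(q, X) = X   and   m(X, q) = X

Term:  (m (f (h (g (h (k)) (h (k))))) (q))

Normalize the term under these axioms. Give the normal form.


1. (m (f (h (g (h (k)) (h (k))))) (q))  →  (f (h (g (h (k)) (h (k)))))

normal form = (f (h (g (h (k)) (h (k)))))


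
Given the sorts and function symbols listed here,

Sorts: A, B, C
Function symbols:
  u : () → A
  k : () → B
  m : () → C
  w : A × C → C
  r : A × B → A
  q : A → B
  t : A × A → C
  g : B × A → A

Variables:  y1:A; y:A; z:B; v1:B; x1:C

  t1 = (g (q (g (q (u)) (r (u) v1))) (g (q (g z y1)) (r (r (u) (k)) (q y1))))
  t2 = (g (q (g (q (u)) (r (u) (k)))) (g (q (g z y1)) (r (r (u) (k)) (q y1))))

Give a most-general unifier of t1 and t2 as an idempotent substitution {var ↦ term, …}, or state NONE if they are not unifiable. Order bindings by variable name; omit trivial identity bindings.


{v1 ↦ (k)}


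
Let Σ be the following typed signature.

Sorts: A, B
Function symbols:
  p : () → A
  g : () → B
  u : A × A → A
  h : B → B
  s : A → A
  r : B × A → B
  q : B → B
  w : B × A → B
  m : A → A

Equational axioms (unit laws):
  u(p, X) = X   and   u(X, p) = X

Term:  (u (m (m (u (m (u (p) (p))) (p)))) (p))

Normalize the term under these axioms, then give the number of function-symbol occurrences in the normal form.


1. (u (m (m (u (m (u (p) (p))) (p)))) (p))  →  (m (m (u (m (u (p) (p))) (p))))
2. (m (m (u (m (u (p) (p))) (p))))  →  (m (m (m (u (p) (p)))))
3. (m (m (m (u (p) (p)))))  →  (m (m (m (p))))
normal form: (m (m (m (p))))

size = 4


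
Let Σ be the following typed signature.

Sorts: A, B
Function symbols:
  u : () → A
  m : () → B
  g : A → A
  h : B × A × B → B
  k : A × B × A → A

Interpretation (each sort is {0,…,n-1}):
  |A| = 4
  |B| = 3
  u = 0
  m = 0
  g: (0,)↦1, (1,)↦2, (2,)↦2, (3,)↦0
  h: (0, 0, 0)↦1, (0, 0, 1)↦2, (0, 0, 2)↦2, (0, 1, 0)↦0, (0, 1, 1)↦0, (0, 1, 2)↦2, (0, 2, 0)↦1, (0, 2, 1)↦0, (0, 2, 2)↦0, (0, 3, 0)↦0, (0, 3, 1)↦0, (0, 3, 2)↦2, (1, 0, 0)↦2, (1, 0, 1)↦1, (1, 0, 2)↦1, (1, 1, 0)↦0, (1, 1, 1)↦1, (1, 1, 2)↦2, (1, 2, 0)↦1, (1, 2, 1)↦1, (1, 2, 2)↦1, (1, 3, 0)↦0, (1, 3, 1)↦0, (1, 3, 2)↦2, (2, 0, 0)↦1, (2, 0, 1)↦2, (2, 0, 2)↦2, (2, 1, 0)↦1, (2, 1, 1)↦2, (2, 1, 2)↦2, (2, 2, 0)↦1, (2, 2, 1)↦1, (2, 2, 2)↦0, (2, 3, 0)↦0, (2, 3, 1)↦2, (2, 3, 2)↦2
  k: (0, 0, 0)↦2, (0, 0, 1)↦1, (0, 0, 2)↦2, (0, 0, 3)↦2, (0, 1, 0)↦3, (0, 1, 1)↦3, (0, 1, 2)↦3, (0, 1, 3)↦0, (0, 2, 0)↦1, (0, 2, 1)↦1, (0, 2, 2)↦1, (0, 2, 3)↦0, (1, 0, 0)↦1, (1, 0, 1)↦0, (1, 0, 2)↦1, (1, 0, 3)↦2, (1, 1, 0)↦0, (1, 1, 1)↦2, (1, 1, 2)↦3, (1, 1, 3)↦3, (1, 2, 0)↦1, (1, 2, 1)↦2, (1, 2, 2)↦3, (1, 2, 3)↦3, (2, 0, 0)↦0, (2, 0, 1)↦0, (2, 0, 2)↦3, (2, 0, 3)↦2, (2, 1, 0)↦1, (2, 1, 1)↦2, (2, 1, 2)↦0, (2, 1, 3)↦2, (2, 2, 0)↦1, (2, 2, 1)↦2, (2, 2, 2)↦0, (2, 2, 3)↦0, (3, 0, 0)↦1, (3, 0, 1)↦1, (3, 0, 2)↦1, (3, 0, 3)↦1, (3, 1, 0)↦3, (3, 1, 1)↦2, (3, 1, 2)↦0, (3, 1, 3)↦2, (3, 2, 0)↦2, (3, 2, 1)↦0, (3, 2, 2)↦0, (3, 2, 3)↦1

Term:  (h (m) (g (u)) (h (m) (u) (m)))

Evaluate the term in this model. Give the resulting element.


value = 0

  m = 0
  u = 0
  (g (u)) = g(0,) = 1
  m = 0
  u = 0
  m = 0
  (h (m) (u) (m)) = h(0, 0, 0) = 1
  (h (m) (g (u)) (h (m) (u) (m))) = h(0, 1, 1) = 0


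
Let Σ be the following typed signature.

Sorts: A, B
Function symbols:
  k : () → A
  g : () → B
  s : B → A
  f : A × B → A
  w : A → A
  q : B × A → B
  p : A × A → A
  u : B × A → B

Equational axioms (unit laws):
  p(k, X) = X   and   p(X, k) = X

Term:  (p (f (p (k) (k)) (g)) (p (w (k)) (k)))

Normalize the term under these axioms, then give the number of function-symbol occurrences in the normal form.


1. (p (f (p (k) (k)) (g)) (p (w (k)) (k)))  →  (p (f (k) (g)) (p (w (k)) (k)))
2. (p (f (k) (g)) (p (w (k)) (k)))  →  (p (f (k) (g)) (w (k)))
normal form: (p (f (k) (g)) (w (k)))

size = 6


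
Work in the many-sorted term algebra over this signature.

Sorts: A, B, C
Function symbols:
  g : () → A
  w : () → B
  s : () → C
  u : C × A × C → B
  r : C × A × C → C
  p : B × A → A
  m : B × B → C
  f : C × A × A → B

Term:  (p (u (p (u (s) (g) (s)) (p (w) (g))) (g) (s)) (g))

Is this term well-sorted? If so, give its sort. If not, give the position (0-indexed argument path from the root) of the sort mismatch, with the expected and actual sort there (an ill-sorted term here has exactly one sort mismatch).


        (s) : C
        (g) : A
        (s) : C
      (u (s) (g) (s)) : B
        (w) : B
        (g) : A
      (p (w) (g)) : A
    (p (u (s) (g) (s)) (p (w) (g))) : A
    (g) : A
    (s) : C
  (u (p (u (s) (g) (s)) (p (w) (g))) (g) (s)) : ✗ arg 0 at [0, 0] has sort A, expected C
  (g) : A

ill-sorted at position [0, 0]: expected C, got A


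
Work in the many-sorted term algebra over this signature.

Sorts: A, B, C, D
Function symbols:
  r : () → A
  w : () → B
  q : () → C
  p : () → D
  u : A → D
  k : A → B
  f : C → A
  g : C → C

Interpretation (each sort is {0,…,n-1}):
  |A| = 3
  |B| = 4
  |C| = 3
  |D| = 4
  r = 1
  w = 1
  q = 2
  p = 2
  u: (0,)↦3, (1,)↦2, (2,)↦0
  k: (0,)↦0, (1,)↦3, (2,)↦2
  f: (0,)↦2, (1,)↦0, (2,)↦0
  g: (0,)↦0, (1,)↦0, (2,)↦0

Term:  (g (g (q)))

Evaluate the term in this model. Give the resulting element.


value = 0

  q = 2
  (g (q)) = g(2,) = 0
  (g (g (q))) = g(0,) = 0


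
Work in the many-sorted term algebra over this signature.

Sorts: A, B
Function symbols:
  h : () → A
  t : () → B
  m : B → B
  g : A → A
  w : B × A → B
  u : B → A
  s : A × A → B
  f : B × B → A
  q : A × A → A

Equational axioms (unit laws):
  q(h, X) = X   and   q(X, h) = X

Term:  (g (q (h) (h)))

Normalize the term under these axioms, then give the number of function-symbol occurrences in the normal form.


size = 2

1. (g (q (h) (h)))  →  (g (h))
normal form: (g (h))


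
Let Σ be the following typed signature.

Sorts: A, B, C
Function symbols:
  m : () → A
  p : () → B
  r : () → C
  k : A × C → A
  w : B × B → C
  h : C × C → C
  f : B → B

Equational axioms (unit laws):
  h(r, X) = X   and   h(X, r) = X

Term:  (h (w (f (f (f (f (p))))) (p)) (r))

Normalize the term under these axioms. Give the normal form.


1. (h (w (f (f (f (f (p))))) (p)) (r))  →  (w (f (f (f (f (p))))) (p))

normal form = (w (f (f (f (f (p))))) (p))


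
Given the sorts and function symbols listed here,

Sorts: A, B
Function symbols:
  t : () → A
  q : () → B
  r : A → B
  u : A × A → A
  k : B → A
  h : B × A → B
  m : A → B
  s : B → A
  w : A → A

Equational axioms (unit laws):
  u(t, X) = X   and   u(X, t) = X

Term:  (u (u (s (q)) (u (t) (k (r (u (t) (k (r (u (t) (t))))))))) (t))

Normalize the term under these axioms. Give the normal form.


normal form = (u (s (q)) (k (r (k (r (t))))))

1. (u (u (s (q)) (u (t) (k (r (u (t) (k (r (u (t) (t))))))))) (t))  →  (u (s (q)) (u (t) (k (r (u (t) (k (r (u (t) (t)))))))))
2. (u (s (q)) (u (t) (k (r (u (t) (k (r (u (t) (t)))))))))  →  (u (s (q)) (k (r (u (t) (k (r (u (t) (t))))))))
3. (u (s (q)) (k (r (u (t) (k (r (u (t) (t))))))))  →  (u (s (q)) (k (r (k (r (u (t) (t)))))))
4. (u (s (q)) (k (r (k (r (u (t) (t)))))))  →  (u (s (q)) (k (r (k (r (t))))))


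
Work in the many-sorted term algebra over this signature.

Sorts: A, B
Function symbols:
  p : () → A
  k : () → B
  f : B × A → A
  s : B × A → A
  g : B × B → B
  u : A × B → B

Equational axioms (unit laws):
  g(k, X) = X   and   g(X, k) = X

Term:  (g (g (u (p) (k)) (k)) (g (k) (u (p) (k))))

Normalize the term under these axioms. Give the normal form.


1. (g (g (u (p) (k)) (k)) (g (k) (u (p) (k))))  →  (g (u (p) (k)) (g (k) (u (p) (k))))
2. (g (u (p) (k)) (g (k) (u (p) (k))))  →  (g (u (p) (k)) (u (p) (k)))

normal form = (g (u (p) (k)) (u (p) (k)))


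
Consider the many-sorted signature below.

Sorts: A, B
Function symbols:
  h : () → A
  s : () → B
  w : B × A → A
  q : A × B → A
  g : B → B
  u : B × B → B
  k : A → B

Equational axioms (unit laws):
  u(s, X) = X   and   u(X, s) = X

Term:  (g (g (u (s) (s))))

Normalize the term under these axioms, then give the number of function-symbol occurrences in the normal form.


size = 3

1. (g (g (u (s) (s))))  →  (g (g (s)))
normal form: (g (g (s)))


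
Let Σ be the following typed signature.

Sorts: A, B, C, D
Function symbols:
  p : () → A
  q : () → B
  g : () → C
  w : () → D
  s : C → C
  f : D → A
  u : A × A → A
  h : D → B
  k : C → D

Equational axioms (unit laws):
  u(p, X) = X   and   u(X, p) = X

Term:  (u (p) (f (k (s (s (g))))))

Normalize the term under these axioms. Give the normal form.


normal form = (f (k (s (s (g)))))

1. (u (p) (f (k (s (s (g))))))  →  (f (k (s (s (g)))))


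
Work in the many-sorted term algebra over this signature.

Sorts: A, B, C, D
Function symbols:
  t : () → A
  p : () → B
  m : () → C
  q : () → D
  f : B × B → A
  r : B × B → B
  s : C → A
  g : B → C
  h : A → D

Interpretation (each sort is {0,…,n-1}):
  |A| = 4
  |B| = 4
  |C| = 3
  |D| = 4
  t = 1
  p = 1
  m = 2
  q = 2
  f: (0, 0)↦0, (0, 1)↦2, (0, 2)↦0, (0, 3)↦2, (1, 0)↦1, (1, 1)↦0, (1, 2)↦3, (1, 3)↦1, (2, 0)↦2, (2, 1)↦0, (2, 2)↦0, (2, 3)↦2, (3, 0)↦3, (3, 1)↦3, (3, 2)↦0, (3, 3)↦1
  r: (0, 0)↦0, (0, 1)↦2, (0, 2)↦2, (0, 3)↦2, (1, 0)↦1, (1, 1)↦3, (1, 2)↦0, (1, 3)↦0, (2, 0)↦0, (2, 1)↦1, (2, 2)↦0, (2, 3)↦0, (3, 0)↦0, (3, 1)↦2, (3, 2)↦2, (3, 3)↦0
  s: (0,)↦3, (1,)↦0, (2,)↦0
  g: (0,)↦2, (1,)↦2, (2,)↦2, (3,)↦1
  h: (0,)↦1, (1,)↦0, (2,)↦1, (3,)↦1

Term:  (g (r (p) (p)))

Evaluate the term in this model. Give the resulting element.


  p = 1
  p = 1
  (r (p) (p)) = r(1, 1) = 3
  (g (r (p) (p))) = g(3,) = 1

value = 1


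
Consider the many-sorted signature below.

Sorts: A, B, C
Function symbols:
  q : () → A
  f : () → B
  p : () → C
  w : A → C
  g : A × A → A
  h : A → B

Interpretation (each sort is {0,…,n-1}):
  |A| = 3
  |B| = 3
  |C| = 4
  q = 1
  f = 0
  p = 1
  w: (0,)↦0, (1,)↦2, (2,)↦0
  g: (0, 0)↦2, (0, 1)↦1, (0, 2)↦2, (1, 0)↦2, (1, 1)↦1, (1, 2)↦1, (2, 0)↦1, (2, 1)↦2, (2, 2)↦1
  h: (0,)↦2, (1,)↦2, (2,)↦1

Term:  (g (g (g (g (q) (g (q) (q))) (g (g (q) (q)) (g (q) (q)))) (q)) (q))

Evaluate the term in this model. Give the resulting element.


  q = 1
  q = 1
  q = 1
  (g (q) (q)) = g(1, 1) = 1
  (g (q) (g (q) (q))) = g(1, 1) = 1
  q = 1
  q = 1
  (g (q) (q)) = g(1, 1) = 1
  q = 1
  q = 1
  (g (q) (q)) = g(1, 1) = 1
  (g (g (q) (q)) (g (q) (q))) = g(1, 1) = 1
  (g (g (q) (g (q) (q))) (g (g (q) (q)) (g (q) (q)))) = g(1, 1) = 1
  q = 1
  (g (g (g (q) (g (q) (q))) (g (g (q) (q)) (g (q) (q)))) (q)) = g(1, 1) = 1
  q = 1
  (g (g (g (g (q) (g (q) (q))) (g (g (q) (q)) (g (q) (q)))) (q)) (q)) = g(1, 1) = 1

value = 1


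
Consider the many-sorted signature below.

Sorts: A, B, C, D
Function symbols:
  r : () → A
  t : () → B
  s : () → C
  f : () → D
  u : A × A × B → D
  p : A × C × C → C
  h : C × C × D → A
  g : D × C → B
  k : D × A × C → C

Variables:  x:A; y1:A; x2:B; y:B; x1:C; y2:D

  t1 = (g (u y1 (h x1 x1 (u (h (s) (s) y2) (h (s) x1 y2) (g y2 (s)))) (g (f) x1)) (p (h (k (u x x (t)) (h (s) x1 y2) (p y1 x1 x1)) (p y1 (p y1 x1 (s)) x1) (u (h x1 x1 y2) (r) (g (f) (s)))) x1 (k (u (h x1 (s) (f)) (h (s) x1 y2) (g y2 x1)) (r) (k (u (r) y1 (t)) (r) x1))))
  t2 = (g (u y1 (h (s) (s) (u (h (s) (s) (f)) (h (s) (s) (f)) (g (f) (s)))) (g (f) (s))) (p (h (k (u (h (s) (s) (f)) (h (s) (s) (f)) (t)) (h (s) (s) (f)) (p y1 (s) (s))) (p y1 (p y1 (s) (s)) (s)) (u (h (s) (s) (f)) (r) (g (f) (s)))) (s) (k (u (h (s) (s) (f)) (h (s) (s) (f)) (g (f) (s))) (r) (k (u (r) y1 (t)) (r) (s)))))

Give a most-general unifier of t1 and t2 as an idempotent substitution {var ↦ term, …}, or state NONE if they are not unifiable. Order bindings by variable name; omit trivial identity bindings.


{x ↦ (h (s) (s) (f)), x1 ↦ (s), y2 ↦ (f)}


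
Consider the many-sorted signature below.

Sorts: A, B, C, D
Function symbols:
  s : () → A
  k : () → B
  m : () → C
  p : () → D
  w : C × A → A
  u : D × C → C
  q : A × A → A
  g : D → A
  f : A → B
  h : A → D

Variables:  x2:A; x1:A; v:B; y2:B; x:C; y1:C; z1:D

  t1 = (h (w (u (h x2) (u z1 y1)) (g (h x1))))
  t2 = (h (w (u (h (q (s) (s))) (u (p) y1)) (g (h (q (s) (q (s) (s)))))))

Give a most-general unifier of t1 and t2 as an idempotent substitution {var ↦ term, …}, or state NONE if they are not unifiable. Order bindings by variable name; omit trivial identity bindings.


{x1 ↦ (q (s) (q (s) (s))), x2 ↦ (q (s) (s)), z1 ↦ (p)}


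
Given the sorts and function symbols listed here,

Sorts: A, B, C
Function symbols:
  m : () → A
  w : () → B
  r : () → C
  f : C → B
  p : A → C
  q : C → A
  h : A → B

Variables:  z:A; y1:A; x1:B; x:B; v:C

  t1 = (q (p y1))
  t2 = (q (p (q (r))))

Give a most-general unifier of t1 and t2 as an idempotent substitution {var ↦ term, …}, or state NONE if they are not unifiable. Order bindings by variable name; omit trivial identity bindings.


{y1 ↦ (q (r))}


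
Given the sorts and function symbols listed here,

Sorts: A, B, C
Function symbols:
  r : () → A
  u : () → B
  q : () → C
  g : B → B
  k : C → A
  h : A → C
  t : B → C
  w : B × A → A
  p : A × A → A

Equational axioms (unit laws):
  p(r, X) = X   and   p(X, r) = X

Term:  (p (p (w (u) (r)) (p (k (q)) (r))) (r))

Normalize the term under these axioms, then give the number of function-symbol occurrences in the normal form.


1. (p (p (w (u) (r)) (p (k (q)) (r))) (r))  →  (p (w (u) (r)) (p (k (q)) (r)))
2. (p (w (u) (r)) (p (k (q)) (r)))  →  (p (w (u) (r)) (k (q)))
normal form: (p (w (u) (r)) (k (q)))

size = 6


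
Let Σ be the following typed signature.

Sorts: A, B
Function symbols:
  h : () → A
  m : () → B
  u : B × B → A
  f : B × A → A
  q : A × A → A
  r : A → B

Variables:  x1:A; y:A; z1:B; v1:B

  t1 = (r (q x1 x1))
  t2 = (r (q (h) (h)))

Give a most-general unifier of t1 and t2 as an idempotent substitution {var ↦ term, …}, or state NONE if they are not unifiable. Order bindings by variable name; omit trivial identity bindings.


{x1 ↦ (h)}


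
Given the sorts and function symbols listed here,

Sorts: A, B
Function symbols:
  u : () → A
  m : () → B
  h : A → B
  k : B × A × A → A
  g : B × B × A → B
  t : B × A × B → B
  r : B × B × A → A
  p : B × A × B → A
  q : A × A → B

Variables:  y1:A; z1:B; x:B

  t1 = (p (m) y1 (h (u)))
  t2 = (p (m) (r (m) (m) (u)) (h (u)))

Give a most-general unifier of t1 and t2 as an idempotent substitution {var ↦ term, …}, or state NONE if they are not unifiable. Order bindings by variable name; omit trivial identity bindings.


{y1 ↦ (r (m) (m) (u))}


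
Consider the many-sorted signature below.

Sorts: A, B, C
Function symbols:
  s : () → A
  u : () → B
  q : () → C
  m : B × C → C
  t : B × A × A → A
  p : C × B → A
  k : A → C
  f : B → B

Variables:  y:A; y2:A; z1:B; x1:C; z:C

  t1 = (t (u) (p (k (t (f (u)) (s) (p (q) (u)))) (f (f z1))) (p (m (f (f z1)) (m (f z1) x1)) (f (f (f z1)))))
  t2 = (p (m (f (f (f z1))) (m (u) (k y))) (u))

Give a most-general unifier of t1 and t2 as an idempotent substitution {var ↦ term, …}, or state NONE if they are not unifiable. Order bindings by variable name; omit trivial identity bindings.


head clash or occurs-check failure — not unifiable

NONE (not unifiable)


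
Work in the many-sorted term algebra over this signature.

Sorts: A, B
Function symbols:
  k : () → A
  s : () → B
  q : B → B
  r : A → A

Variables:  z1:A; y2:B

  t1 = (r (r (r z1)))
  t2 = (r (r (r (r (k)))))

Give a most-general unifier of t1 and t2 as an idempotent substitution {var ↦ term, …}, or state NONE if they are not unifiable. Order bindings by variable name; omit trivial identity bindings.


{z1 ↦ (r (k))}


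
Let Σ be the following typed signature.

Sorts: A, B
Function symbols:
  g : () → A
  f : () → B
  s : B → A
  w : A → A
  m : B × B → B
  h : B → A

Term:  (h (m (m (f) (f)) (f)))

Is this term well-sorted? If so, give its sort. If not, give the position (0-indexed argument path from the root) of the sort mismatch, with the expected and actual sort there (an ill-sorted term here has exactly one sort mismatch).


well-sorted; sort = A

      (f) : B
      (f) : B
    (m (f) (f)) : B
    (f) : B
  (m (m (f) (f)) (f)) : B
(h (m (m (f) (f)) (f))) : A


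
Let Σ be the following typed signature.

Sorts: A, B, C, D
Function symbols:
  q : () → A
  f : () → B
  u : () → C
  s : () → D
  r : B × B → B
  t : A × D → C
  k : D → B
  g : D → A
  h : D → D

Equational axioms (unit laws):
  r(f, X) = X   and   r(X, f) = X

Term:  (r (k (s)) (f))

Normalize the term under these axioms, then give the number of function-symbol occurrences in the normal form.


size = 2

1. (r (k (s)) (f))  →  (k (s))
normal form: (k (s))


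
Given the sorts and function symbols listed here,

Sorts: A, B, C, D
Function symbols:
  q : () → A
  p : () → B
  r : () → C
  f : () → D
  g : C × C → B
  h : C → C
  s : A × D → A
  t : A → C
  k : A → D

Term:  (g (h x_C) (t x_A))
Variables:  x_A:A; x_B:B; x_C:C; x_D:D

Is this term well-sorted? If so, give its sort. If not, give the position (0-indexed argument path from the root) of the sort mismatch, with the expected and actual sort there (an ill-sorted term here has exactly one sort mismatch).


well-sorted; sort = B

    x_C : C
  (h x_C) : C
    x_A : A
  (t x_A) : C
(g (h x_C) (t x_A)) : B


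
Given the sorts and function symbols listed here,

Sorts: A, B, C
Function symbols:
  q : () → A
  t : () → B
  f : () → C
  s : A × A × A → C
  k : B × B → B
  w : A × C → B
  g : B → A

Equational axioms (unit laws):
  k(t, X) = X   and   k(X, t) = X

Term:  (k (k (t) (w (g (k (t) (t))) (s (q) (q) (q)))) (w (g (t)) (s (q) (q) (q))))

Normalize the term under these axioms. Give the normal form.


1. (k (k (t) (w (g (k (t) (t))) (s (q) (q) (q)))) (w (g (t)) (s (q) (q) (q))))  →  (k (w (g (k (t) (t))) (s (q) (q) (q))) (w (g (t)) (s (q) (q) (q))))
2. (k (w (g (k (t) (t))) (s (q) (q) (q))) (w (g (t)) (s (q) (q) (q))))  →  (k (w (g (t)) (s (q) (q) (q))) (w (g (t)) (s (q) (q) (q))))

normal form = (k (w (g (t)) (s (q) (q) (q))) (w (g (t)) (s (q) (q) (q))))


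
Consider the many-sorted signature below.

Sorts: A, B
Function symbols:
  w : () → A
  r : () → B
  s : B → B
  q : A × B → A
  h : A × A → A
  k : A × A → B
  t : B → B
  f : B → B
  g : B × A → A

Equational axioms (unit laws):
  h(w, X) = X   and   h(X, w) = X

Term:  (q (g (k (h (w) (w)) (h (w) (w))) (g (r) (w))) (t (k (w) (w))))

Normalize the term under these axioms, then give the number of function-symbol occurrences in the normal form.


1. (q (g (k (h (w) (w)) (h (w) (w))) (g (r) (w))) (t (k (w) (w))))  →  (q (g (k (w) (h (w) (w))) (g (r) (w))) (t (k (w) (w))))
2. (q (g (k (w) (h (w) (w))) (g (r) (w))) (t (k (w) (w))))  →  (q (g (k (w) (w)) (g (r) (w))) (t (k (w) (w))))
normal form: (q (g (k (w) (w)) (g (r) (w))) (t (k (w) (w))))

size = 12


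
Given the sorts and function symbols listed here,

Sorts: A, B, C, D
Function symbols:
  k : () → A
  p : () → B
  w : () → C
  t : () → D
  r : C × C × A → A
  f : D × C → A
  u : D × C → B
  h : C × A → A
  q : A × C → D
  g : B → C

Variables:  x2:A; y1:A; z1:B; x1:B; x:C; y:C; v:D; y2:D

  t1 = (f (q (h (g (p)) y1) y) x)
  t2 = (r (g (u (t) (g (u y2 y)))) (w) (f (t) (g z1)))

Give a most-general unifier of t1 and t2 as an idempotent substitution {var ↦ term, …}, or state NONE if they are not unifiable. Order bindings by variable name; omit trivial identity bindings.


NONE (not unifiable)

head clash or occurs-check failure — not unifiable


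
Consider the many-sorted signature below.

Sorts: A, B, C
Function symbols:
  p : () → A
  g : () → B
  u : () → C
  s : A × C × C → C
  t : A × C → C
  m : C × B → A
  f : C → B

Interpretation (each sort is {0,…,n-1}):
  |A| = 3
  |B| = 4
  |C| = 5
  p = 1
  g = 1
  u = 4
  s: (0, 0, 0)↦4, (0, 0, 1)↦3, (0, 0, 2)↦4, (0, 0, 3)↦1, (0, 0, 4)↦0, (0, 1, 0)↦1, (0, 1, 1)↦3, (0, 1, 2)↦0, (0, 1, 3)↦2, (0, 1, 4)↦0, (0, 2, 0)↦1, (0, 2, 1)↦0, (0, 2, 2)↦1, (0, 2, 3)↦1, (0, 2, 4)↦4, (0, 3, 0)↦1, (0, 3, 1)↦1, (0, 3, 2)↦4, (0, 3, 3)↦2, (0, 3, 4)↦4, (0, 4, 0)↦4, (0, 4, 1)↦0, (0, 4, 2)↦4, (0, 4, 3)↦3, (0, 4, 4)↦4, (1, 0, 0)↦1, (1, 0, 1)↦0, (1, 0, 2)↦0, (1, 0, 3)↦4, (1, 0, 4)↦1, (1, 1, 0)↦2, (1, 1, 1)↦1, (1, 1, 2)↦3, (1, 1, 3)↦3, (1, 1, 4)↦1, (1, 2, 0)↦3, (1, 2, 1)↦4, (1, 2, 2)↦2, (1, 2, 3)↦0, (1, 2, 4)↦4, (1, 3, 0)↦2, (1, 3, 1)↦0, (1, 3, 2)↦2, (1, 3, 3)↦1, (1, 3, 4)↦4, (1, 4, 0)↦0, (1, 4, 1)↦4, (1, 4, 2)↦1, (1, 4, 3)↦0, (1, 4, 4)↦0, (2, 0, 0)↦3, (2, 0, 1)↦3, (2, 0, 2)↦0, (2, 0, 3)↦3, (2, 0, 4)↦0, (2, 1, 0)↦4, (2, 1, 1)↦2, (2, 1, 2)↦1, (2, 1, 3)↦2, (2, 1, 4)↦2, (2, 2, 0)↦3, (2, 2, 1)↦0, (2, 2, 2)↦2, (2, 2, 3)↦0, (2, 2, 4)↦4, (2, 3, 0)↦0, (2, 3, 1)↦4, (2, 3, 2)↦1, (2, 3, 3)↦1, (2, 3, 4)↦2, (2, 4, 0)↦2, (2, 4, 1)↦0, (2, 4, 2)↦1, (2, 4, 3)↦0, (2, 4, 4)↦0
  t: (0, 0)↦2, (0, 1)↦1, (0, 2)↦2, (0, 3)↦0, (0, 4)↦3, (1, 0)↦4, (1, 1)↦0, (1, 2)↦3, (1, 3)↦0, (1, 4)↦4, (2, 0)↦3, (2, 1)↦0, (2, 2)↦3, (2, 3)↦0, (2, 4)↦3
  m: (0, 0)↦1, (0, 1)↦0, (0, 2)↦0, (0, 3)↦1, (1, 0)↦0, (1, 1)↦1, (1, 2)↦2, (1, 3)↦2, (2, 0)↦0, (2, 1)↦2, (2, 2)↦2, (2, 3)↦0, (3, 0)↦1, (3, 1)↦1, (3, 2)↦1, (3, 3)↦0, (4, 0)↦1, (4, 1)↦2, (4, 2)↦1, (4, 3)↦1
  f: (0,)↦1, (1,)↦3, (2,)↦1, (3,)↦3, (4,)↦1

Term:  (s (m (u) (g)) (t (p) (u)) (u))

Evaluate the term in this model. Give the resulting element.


value = 0

  u = 4
  g = 1
  (m (u) (g)) = m(4, 1) = 2
  p = 1
  u = 4
  (t (p) (u)) = t(1, 4) = 4
  u = 4
  (s (m (u) (g)) (t (p) (u)) (u)) = s(2, 4, 4) = 0


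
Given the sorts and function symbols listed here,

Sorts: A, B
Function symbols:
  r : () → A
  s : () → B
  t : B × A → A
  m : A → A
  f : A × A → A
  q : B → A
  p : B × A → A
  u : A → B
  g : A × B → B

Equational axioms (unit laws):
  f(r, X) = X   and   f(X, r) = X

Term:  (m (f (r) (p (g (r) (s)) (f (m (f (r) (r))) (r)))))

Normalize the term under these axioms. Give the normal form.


normal form = (m (p (g (r) (s)) (m (r))))

1. (m (f (r) (p (g (r) (s)) (f (m (f (r) (r))) (r)))))  →  (m (p (g (r) (s)) (f (m (f (r) (r))) (r))))
2. (m (p (g (r) (s)) (f (m (f (r) (r))) (r))))  →  (m (p (g (r) (s)) (m (f (r) (r)))))
3. (m (p (g (r) (s)) (m (f (r) (r)))))  →  (m (p (g (r) (s)) (m (r))))


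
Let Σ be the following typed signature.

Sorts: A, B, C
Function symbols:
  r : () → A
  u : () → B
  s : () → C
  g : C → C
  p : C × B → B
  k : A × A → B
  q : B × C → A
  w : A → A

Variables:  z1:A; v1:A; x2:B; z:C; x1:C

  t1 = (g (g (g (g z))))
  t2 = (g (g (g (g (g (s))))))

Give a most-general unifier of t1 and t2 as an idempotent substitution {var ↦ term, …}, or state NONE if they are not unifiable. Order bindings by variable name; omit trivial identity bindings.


{z ↦ (g (s))}


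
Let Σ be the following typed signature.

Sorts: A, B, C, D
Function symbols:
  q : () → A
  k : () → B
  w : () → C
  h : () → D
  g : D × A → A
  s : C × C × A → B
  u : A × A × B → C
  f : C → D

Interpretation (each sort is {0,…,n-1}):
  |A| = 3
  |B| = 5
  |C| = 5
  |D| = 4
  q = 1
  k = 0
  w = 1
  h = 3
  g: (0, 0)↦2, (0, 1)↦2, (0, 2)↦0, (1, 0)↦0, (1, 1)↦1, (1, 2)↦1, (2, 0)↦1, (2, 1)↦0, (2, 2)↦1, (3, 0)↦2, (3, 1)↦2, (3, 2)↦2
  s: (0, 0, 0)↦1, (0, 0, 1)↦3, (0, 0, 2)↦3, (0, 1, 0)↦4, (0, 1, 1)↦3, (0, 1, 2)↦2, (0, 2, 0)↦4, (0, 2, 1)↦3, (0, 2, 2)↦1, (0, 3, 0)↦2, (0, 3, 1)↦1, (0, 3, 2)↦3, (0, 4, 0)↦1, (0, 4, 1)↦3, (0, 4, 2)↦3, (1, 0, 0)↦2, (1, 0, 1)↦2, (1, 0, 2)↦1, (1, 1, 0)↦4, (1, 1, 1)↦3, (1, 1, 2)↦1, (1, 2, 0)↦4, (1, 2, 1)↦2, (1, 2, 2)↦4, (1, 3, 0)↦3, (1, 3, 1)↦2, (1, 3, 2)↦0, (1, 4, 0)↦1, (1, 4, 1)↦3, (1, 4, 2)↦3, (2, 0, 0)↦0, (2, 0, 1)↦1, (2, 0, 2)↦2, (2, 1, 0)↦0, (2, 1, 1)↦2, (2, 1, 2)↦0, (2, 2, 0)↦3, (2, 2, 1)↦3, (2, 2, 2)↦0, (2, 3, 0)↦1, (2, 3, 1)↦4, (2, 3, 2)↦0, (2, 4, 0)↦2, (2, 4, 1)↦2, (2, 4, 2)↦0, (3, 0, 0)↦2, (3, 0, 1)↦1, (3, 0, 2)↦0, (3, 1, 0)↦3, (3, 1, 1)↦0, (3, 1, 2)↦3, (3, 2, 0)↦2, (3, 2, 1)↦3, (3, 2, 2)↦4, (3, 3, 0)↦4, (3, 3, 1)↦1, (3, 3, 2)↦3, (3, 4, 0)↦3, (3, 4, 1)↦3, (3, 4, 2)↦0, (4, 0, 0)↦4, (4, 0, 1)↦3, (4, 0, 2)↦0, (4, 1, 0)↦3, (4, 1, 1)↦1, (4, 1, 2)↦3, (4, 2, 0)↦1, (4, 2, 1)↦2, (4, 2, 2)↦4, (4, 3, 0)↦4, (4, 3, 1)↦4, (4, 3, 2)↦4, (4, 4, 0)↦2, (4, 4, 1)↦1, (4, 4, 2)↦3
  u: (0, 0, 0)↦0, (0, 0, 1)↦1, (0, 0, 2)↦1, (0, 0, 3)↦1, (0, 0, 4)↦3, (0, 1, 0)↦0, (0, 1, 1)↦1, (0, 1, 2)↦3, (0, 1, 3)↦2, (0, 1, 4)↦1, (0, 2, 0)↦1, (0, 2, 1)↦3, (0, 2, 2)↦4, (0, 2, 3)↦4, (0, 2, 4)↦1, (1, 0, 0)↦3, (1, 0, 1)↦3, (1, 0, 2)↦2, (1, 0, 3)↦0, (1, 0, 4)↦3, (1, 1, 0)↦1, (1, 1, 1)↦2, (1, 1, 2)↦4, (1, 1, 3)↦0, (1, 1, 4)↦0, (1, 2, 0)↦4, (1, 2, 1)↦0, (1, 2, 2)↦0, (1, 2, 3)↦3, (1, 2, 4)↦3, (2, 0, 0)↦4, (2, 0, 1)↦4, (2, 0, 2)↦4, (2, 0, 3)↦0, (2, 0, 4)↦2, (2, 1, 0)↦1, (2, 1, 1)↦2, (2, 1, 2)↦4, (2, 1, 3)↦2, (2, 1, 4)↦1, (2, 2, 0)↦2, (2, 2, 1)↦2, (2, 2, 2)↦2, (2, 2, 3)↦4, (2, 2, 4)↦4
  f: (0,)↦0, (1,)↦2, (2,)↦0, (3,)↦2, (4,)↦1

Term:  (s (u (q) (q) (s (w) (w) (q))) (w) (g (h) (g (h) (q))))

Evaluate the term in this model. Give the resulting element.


value = 2

  q = 1
  q = 1
  w = 1
  w = 1
  q = 1
  (s (w) (w) (q)) = s(1, 1, 1) = 3
  (u (q) (q) (s (w) (w) (q))) = u(1, 1, 3) = 0
  w = 1
  h = 3
  h = 3
  q = 1
  (g (h) (q)) = g(3, 1) = 2
  (g (h) (g (h) (q))) = g(3, 2) = 2
  (s (u (q) (q) (s (w) (w) (q))) (w) (g (h) (g (h) (q)))) = s(0, 1, 2) = 2


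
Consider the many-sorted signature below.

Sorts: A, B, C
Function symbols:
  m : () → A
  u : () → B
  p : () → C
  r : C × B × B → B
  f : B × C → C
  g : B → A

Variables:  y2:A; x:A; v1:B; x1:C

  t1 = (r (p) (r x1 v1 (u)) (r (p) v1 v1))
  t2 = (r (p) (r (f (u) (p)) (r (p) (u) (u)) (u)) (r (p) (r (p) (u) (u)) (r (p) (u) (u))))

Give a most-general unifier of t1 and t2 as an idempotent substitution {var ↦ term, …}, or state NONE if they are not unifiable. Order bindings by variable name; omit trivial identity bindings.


{v1 ↦ (r (p) (u) (u)), x1 ↦ (f (u) (p))}


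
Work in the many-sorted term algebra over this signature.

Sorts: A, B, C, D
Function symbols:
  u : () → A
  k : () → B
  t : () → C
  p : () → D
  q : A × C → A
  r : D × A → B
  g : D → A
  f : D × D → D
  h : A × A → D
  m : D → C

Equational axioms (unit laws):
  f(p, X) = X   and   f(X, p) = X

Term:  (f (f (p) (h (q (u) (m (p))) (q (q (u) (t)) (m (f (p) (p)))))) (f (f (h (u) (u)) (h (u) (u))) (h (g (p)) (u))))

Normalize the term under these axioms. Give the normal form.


1. (f (f (p) (h (q (u) (m (p))) (q (q (u) (t)) (m (f (p) (p)))))) (f (f (h (u) (u)) (h (u) (u))) (h (g (p)) (u))))  →  (f (h (q (u) (m (p))) (q (q (u) (t)) (m (f (p) (p))))) (f (f (h (u) (u)) (h (u) (u))) (h (g (p)) (u))))
2. (f (h (q (u) (m (p))) (q (q (u) (t)) (m (f (p) (p))))) (f (f (h (u) (u)) (h (u) (u))) (h (g (p)) (u))))  →  (f (h (q (u) (m (p))) (q (q (u) (t)) (m (p)))) (f (f (h (u) (u)) (h (u) (u))) (h (g (p)) (u))))

normal form = (f (h (q (u) (m (p))) (q (q (u) (t)) (m (p)))) (f (f (h (u) (u)) (h (u) (u))) (h (g (p)) (u))))


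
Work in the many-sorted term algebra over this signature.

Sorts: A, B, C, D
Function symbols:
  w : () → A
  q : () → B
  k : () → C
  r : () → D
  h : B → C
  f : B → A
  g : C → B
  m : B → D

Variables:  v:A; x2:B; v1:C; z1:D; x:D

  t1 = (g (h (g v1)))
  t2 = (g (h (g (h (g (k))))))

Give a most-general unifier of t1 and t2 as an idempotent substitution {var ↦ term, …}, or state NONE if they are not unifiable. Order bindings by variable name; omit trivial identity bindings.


{v1 ↦ (h (g (k)))}


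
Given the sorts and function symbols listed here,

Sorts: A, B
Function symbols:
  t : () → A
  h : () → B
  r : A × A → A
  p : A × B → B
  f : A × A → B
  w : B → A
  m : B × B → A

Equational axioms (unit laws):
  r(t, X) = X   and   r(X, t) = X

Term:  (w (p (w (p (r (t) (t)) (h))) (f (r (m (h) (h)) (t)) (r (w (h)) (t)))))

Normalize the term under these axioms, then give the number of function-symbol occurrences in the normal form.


1. (w (p (w (p (r (t) (t)) (h))) (f (r (m (h) (h)) (t)) (r (w (h)) (t)))))  →  (w (p (w (p (t) (h))) (f (r (m (h) (h)) (t)) (r (w (h)) (t)))))
2. (w (p (w (p (t) (h))) (f (r (m (h) (h)) (t)) (r (w (h)) (t)))))  →  (w (p (w (p (t) (h))) (f (m (h) (h)) (r (w (h)) (t)))))
3. (w (p (w (p (t) (h))) (f (m (h) (h)) (r (w (h)) (t)))))  →  (w (p (w (p (t) (h))) (f (m (h) (h)) (w (h)))))
normal form: (w (p (w (p (t) (h))) (f (m (h) (h)) (w (h)))))

size = 12


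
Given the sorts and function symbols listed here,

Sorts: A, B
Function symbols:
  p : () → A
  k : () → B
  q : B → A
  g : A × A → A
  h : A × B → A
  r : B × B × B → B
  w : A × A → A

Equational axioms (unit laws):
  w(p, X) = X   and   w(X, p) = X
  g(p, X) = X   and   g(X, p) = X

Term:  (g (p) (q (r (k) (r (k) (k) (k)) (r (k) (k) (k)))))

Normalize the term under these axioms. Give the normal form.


normal form = (q (r (k) (r (k) (k) (k)) (r (k) (k) (k))))

1. (g (p) (q (r (k) (r (k) (k) (k)) (r (k) (k) (k)))))  →  (q (r (k) (r (k) (k) (k)) (r (k) (k) (k))))


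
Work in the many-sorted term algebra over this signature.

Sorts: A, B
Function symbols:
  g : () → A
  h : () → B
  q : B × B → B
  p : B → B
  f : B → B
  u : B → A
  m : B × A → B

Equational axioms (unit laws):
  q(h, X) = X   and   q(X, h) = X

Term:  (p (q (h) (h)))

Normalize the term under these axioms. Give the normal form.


1. (p (q (h) (h)))  →  (p (h))

normal form = (p (h))


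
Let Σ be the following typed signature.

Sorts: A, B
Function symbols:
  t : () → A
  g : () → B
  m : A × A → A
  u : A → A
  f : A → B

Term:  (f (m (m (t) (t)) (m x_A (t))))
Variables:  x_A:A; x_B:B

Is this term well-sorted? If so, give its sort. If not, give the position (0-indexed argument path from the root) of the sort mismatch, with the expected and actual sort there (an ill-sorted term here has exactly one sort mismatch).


      (t) : A
      (t) : A
    (m (t) (t)) : A
      x_A : A
      (t) : A
    (m x_A (t)) : A
  (m (m (t) (t)) (m x_A (t))) : A
(f (m (m (t) (t)) (m x_A (t)))) : B

well-sorted; sort = B


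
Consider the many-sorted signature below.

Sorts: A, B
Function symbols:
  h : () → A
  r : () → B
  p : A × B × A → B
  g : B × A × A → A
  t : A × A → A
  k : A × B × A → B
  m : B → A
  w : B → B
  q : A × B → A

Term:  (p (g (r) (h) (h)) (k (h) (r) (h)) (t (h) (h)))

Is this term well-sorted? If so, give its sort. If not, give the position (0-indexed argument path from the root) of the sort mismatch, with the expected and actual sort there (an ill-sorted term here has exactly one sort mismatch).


    (r) : B
    (h) : A
    (h) : A
  (g (r) (h) (h)) : A
    (h) : A
    (r) : B
    (h) : A
  (k (h) (r) (h)) : B
    (h) : A
    (h) : A
  (t (h) (h)) : A
(p (g (r) (h) (h)) (k (h) (r) (h)) (t (h) (h))) : B

well-sorted; sort = B


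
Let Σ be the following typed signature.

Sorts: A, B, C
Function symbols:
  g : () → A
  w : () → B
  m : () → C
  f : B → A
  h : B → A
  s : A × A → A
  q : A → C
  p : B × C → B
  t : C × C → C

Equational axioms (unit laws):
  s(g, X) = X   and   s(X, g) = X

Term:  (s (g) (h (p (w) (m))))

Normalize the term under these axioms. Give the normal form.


normal form = (h (p (w) (m)))

1. (s (g) (h (p (w) (m))))  →  (h (p (w) (m)))


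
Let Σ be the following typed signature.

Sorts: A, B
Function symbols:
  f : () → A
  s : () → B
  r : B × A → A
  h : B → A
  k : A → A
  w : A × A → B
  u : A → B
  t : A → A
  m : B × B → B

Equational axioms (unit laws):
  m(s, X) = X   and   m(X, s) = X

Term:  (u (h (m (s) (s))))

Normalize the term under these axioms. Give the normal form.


1. (u (h (m (s) (s))))  →  (u (h (s)))

normal form = (u (h (s)))


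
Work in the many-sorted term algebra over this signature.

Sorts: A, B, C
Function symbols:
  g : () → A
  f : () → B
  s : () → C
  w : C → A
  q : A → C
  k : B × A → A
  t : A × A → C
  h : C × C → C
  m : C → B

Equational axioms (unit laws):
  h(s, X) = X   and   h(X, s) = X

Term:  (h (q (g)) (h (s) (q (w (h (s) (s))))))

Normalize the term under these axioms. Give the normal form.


1. (h (q (g)) (h (s) (q (w (h (s) (s))))))  →  (h (q (g)) (q (w (h (s) (s)))))
2. (h (q (g)) (q (w (h (s) (s)))))  →  (h (q (g)) (q (w (s))))

normal form = (h (q (g)) (q (w (s))))


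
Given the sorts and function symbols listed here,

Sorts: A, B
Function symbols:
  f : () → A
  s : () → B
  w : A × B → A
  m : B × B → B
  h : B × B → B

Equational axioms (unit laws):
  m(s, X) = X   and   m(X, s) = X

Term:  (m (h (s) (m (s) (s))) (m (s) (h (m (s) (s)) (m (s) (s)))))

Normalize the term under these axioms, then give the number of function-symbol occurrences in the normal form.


1. (m (h (s) (m (s) (s))) (m (s) (h (m (s) (s)) (m (s) (s)))))  →  (m (h (s) (s)) (m (s) (h (m (s) (s)) (m (s) (s)))))
2. (m (h (s) (s)) (m (s) (h (m (s) (s)) (m (s) (s)))))  →  (m (h (s) (s)) (h (m (s) (s)) (m (s) (s))))
3. (m (h (s) (s)) (h (m (s) (s)) (m (s) (s))))  →  (m (h (s) (s)) (h (s) (m (s) (s))))
4. (m (h (s) (s)) (h (s) (m (s) (s))))  →  (m (h (s) (s)) (h (s) (s)))
normal form: (m (h (s) (s)) (h (s) (s)))

size = 7


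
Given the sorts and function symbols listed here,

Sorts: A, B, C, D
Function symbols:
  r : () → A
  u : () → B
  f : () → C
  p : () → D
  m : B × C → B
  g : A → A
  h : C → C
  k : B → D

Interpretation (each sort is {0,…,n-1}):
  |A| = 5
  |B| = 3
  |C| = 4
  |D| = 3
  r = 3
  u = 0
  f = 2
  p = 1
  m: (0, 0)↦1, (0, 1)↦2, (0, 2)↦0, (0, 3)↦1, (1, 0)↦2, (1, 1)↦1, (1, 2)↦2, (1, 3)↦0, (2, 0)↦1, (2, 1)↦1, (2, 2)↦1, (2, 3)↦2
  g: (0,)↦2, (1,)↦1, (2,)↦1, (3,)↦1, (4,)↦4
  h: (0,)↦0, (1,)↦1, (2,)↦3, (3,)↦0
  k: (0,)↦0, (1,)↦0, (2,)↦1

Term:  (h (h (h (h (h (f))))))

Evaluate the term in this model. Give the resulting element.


value = 0

  f = 2
  (h (f)) = h(2,) = 3
  (h (h (f))) = h(3,) = 0
  (h (h (h (f)))) = h(0,) = 0
  (h (h (h (h (f))))) = h(0,) = 0
  (h (h (h (h (h (f)))))) = h(0,) = 0


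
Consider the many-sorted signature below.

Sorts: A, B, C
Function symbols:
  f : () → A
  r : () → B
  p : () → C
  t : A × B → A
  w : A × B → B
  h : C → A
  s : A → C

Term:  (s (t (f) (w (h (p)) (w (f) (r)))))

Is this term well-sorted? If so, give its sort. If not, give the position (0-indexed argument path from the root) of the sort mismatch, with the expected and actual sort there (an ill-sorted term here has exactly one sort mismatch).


    (f) : A
        (p) : C
      (h (p)) : A
        (f) : A
        (r) : B
      (w (f) (r)) : B
    (w (h (p)) (w (f) (r))) : B
  (t (f) (w (h (p)) (w (f) (r)))) : A
(s (t (f) (w (h (p)) (w (f) (r))))) : C

well-sorted; sort = C


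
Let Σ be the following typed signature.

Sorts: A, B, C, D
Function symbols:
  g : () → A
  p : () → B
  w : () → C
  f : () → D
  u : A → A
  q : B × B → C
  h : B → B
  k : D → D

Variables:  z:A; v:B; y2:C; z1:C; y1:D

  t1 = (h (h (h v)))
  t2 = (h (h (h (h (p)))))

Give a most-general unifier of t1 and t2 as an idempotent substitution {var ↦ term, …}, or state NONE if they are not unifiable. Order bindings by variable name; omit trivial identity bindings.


{v ↦ (h (p))}


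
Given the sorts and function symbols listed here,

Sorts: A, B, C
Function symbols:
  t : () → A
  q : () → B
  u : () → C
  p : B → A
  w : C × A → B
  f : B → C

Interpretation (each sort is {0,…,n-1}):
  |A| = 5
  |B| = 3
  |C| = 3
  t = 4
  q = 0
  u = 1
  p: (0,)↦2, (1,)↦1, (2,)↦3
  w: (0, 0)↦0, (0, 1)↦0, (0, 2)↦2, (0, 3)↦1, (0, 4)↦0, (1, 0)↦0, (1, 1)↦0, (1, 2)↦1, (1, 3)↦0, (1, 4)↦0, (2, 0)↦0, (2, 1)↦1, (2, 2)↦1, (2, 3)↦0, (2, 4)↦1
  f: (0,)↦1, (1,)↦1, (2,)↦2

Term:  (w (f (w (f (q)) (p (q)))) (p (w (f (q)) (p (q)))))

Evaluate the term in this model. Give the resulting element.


value = 0

  q = 0
  (f (q)) = f(0,) = 1
  q = 0
  (p (q)) = p(0,) = 2
  (w (f (q)) (p (q))) = w(1, 2) = 1
  (f (w (f (q)) (p (q)))) = f(1,) = 1
  q = 0
  (f (q)) = f(0,) = 1
  q = 0
  (p (q)) = p(0,) = 2
  (w (f (q)) (p (q))) = w(1, 2) = 1
  (p (w (f (q)) (p (q)))) = p(1,) = 1
  (w (f (w (f (q)) (p (q)))) (p (w (f (q)) (p (q))))) = w(1, 1) = 0


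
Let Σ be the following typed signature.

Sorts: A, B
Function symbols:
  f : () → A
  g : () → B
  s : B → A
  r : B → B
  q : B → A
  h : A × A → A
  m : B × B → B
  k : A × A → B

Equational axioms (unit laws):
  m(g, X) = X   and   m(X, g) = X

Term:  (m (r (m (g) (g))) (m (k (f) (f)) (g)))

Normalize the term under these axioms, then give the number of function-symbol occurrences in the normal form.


size = 6

1. (m (r (m (g) (g))) (m (k (f) (f)) (g)))  →  (m (r (g)) (m (k (f) (f)) (g)))
2. (m (r (g)) (m (k (f) (f)) (g)))  →  (m (r (g)) (k (f) (f)))
normal form: (m (r (g)) (k (f) (f)))


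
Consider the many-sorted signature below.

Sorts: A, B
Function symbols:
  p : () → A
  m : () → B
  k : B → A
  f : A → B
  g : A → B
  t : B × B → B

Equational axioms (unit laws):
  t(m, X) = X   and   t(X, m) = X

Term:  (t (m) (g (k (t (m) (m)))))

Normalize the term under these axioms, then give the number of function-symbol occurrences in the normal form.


size = 3

1. (t (m) (g (k (t (m) (m)))))  →  (g (k (t (m) (m))))
2. (g (k (t (m) (m))))  →  (g (k (m)))
normal form: (g (k (m)))


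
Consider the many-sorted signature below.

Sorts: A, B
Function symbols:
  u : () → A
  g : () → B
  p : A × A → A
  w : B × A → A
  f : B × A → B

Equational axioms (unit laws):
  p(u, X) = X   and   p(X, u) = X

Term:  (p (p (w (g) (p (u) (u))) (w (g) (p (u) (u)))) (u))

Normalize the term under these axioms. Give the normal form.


1. (p (p (w (g) (p (u) (u))) (w (g) (p (u) (u)))) (u))  →  (p (w (g) (p (u) (u))) (w (g) (p (u) (u))))
2. (p (w (g) (p (u) (u))) (w (g) (p (u) (u))))  →  (p (w (g) (u)) (w (g) (p (u) (u))))
3. (p (w (g) (u)) (w (g) (p (u) (u))))  →  (p (w (g) (u)) (w (g) (u)))

normal form = (p (w (g) (u)) (w (g) (u)))


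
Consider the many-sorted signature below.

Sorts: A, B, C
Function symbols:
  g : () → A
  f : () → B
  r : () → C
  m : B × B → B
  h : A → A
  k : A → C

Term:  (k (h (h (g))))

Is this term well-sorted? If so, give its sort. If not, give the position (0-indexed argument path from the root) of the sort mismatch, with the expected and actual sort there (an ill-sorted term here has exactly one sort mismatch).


      (g) : A
    (h (g)) : A
  (h (h (g))) : A
(k (h (h (g)))) : C

well-sorted; sort = C


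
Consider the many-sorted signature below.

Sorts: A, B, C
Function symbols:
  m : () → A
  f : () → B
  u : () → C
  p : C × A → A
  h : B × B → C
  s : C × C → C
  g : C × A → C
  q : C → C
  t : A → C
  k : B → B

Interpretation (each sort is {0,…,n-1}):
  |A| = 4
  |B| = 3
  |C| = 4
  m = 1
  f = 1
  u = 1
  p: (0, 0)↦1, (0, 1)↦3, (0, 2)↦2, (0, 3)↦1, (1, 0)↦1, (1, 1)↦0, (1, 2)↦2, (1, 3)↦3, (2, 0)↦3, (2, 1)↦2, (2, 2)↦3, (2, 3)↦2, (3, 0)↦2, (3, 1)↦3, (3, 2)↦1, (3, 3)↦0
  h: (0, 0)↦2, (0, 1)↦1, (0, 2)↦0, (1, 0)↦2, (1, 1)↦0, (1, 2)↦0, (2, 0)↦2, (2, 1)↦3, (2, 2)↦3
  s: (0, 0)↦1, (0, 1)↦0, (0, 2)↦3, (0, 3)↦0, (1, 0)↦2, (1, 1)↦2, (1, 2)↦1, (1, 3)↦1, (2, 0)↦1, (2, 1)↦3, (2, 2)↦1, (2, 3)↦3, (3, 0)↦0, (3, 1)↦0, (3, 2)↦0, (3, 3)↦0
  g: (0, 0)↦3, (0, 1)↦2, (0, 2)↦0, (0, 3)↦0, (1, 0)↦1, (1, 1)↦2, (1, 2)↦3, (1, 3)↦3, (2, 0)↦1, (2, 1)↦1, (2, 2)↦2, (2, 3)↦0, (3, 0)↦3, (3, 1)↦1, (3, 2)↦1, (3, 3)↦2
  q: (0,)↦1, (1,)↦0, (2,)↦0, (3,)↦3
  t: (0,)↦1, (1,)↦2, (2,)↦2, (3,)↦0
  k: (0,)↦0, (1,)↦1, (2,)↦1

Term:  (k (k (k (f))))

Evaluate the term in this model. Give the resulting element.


value = 1

  f = 1
  (k (f)) = k(1,) = 1
  (k (k (f))) = k(1,) = 1
  (k (k (k (f)))) = k(1,) = 1
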